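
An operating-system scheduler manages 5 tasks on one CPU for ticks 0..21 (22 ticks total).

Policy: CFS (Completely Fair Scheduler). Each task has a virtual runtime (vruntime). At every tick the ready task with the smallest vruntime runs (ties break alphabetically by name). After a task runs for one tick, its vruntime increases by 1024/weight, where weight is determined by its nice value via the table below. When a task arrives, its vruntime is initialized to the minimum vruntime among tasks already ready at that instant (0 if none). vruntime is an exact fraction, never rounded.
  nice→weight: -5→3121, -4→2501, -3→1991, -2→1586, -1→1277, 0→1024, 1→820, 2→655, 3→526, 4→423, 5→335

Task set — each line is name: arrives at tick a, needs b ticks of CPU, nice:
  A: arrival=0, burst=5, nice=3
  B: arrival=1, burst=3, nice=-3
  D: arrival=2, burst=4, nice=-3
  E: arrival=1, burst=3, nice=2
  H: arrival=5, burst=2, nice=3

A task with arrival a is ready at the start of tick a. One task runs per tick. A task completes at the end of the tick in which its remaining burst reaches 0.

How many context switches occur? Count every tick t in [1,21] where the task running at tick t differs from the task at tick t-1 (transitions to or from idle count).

context switches = 14

t=0: vr[A=0] → run A
t=1: vr[A=512/263 B=512/263 E=512/263] → run A
t=2: vr[A=1024/263 B=512/263 D=512/263 E=512/263] → run B
t=3: vr[A=1024/263 B=1288704/523633 D=512/263 E=512/263] → run D
t=4: vr[A=1024/263 B=1288704/523633 D=1288704/523633 E=512/263] → run E
t=5: vr[A=1024/263 B=1288704/523633 D=1288704/523633 E=604672/172265 H=1288704/523633] → run B
t=6: vr[A=1024/263 B=1558016/523633 D=1288704/523633 E=604672/172265 H=1288704/523633] → run D
t=7: vr[A=1024/263 B=1558016/523633 D=1558016/523633 E=604672/172265 H=1288704/523633] → run H
t=8: vr[A=1024/263 B=1558016/523633 D=1558016/523633 E=604672/172265 H=2308096/523633] → run B
t=9: vr[A=1024/263 D=1558016/523633 E=604672/172265 H=2308096/523633] → run D
t=10: vr[A=1024/263 D=1827328/523633 E=604672/172265 H=2308096/523633] → run D
t=11: vr[A=1024/263 E=604672/172265 H=2308096/523633] → run E
t=12: vr[A=1024/263 E=873984/172265 H=2308096/523633] → run A
t=13: vr[A=1536/263 E=873984/172265 H=2308096/523633] → run H
t=14: vr[A=1536/263 E=873984/172265] → run E
t=15: vr[A=1536/263] → run A
t=16: vr[A=2048/263] → run A
t=17: (idle)
t=18: (idle)
t=19: (idle)
t=20: (idle)
t=21: (idle)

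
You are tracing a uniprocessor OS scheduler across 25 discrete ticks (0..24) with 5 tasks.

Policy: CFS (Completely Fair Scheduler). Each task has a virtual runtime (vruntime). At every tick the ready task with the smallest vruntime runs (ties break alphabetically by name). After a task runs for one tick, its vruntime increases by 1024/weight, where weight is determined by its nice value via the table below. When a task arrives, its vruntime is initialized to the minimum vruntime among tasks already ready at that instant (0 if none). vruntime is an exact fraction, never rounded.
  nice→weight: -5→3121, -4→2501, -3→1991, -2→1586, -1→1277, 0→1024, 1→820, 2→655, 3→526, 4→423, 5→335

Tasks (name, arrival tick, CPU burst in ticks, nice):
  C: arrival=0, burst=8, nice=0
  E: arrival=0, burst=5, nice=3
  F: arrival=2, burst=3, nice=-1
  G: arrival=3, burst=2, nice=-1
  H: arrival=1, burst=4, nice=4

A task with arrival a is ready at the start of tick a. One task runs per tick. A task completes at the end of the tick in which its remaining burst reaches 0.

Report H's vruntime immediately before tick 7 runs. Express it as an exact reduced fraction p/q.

t=0: vr[C=0 E=0] → run C
t=1: vr[C=1 E=0 H=0] → run E
t=2: vr[C=1 E=512/263 F=0 H=0] → run F
t=3: vr[C=1 E=512/263 F=1024/1277 G=0 H=0] → run G
t=4: vr[C=1 E=512/263 F=1024/1277 G=1024/1277 H=0] → run H
t=5: vr[C=1 E=512/263 F=1024/1277 G=1024/1277 H=1024/423] → run F
t=6: vr[C=1 E=512/263 F=2048/1277 G=1024/1277 H=1024/423] → run G
t=7: vr[C=1 E=512/263 F=2048/1277 H=1024/423] → run C
t=8: vr[C=2 E=512/263 F=2048/1277 H=1024/423] → run F
t=9: vr[C=2 E=512/263 H=1024/423] → run E
t=10: vr[C=2 E=1024/263 H=1024/423] → run C
t=11: vr[C=3 E=1024/263 H=1024/423] → run H
t=12: vr[C=3 E=1024/263 H=2048/423] → run C
t=13: vr[C=4 E=1024/263 H=2048/423] → run E
t=14: vr[C=4 E=1536/263 H=2048/423] → run C
t=15: vr[C=5 E=1536/263 H=2048/423] → run H
t=16: vr[C=5 E=1536/263 H=1024/141] → run C
t=17: vr[C=6 E=1536/263 H=1024/141] → run E
t=18: vr[C=6 E=2048/263 H=1024/141] → run C
t=19: vr[C=7 E=2048/263 H=1024/141] → run C
t=20: vr[E=2048/263 H=1024/141] → run H
t=21: vr[E=2048/263] → run E
t=22: (idle)
t=23: (idle)
t=24: (idle)

vruntime(H, start of tick 7) = 1024/423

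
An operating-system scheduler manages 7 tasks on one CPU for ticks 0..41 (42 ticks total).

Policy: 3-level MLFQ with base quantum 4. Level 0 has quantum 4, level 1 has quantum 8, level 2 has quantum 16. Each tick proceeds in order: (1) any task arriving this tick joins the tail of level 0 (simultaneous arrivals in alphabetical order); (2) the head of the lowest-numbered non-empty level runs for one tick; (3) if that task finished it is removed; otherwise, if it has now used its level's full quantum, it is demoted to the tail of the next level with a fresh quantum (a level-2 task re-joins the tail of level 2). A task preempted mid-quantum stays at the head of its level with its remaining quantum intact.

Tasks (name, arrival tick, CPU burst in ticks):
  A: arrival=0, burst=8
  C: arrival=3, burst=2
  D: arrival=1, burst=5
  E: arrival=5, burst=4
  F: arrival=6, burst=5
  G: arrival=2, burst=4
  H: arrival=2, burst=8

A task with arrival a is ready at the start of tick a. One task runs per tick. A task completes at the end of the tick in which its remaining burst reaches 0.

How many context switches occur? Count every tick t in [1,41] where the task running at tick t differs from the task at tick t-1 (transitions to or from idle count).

t=0: L0/L1/L2 = A/-/- → run A
t=1: L0/L1/L2 = AD/-/- → run A
t=2: L0/L1/L2 = ADGH/-/- → run A
t=3: L0/L1/L2 = ADGHC/-/- → run A
t=4: L0/L1/L2 = DGHC/A/- → run D
t=5: L0/L1/L2 = DGHCE/A/- → run D
t=6: L0/L1/L2 = DGHCEF/A/- → run D
t=7: L0/L1/L2 = DGHCEF/A/- → run D
t=8: L0/L1/L2 = GHCEF/AD/- → run G
t=9: L0/L1/L2 = GHCEF/AD/- → run G
t=10: L0/L1/L2 = GHCEF/AD/- → run G
t=11: L0/L1/L2 = GHCEF/AD/- → run G
t=12: L0/L1/L2 = HCEF/AD/- → run H
t=13: L0/L1/L2 = HCEF/AD/- → run H
t=14: L0/L1/L2 = HCEF/AD/- → run H
t=15: L0/L1/L2 = HCEF/AD/- → run H
t=16: L0/L1/L2 = CEF/ADH/- → run C
t=17: L0/L1/L2 = CEF/ADH/- → run C
t=18: L0/L1/L2 = EF/ADH/- → run E
t=19: L0/L1/L2 = EF/ADH/- → run E
t=20: L0/L1/L2 = EF/ADH/- → run E
t=21: L0/L1/L2 = EF/ADH/- → run E
t=22: L0/L1/L2 = F/ADH/- → run F
t=23: L0/L1/L2 = F/ADH/- → run F
t=24: L0/L1/L2 = F/ADH/- → run F
t=25: L0/L1/L2 = F/ADH/- → run F
t=26: L0/L1/L2 = -/ADHF/- → run A
t=27: L0/L1/L2 = -/ADHF/- → run A
t=28: L0/L1/L2 = -/ADHF/- → run A
t=29: L0/L1/L2 = -/ADHF/- → run A
t=30: L0/L1/L2 = -/DHF/- → run D
t=31: L0/L1/L2 = -/HF/- → run H
t=32: L0/L1/L2 = -/HF/- → run H
t=33: L0/L1/L2 = -/HF/- → run H
t=34: L0/L1/L2 = -/HF/- → run H
t=35: L0/L1/L2 = -/F/- → run F
t=36: (idle)
t=37: (idle)
t=38: (idle)
t=39: (idle)
t=40: (idle)
t=41: (idle)

context switches = 11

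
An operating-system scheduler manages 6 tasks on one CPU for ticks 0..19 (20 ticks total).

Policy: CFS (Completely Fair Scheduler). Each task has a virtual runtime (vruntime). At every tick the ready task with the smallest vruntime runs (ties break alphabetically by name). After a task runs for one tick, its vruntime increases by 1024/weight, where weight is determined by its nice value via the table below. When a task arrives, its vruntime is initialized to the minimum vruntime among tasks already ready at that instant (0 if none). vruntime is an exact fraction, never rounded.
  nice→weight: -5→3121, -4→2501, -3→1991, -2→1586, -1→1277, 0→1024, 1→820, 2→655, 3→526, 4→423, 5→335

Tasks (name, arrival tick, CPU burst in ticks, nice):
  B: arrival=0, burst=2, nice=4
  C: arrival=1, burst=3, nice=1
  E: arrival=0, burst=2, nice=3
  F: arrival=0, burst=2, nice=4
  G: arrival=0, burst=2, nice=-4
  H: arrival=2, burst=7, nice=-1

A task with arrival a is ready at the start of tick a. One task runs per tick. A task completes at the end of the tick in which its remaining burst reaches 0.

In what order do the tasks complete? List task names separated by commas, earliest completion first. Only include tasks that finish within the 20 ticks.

t=0: vr[B=0 E=0 F=0 G=0] → run B
t=1: vr[B=1024/423 C=0 E=0 F=0 G=0] → run C
t=2: vr[B=1024/423 C=256/205 E=0 F=0 G=0 H=0] → run E
t=3: vr[B=1024/423 C=256/205 E=512/263 F=0 G=0 H=0] → run F
t=4: vr[B=1024/423 C=256/205 E=512/263 F=1024/423 G=0 H=0] → run G
t=5: vr[B=1024/423 C=256/205 E=512/263 F=1024/423 G=1024/2501 H=0] → run H
t=6: vr[B=1024/423 C=256/205 E=512/263 F=1024/423 G=1024/2501 H=1024/1277] → run G
t=7: vr[B=1024/423 C=256/205 E=512/263 F=1024/423 H=1024/1277] → run H
t=8: vr[B=1024/423 C=256/205 E=512/263 F=1024/423 H=2048/1277] → run C
t=9: vr[B=1024/423 C=512/205 E=512/263 F=1024/423 H=2048/1277] → run H
t=10: vr[B=1024/423 C=512/205 E=512/263 F=1024/423 H=3072/1277] → run E
t=11: vr[B=1024/423 C=512/205 F=1024/423 H=3072/1277] → run H
t=12: vr[B=1024/423 C=512/205 F=1024/423 H=4096/1277] → run B
t=13: vr[C=512/205 F=1024/423 H=4096/1277] → run F
t=14: vr[C=512/205 H=4096/1277] → run C
t=15: vr[H=4096/1277] → run H
t=16: vr[H=5120/1277] → run H
t=17: vr[H=6144/1277] → run H
t=18: (idle)
t=19: (idle)

completion order = G, E, B, F, C, H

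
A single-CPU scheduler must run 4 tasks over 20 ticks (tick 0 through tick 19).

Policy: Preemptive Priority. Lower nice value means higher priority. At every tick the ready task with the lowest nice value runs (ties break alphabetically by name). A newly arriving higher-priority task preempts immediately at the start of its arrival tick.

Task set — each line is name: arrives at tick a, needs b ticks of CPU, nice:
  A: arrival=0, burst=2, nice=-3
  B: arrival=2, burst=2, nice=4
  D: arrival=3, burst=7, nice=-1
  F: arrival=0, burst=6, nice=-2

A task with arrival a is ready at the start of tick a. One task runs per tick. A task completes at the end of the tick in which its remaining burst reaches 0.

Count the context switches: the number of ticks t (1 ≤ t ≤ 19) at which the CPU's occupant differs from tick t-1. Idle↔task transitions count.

t=0: ready={A,F} → run A
t=1: ready={A,F} → run A
t=2: ready={B,F} → run F
t=3: ready={B,D,F} → run F
t=4: ready={B,D,F} → run F
t=5: ready={B,D,F} → run F
t=6: ready={B,D,F} → run F
t=7: ready={B,D,F} → run F
t=8: ready={B,D} → run D
t=9: ready={B,D} → run D
t=10: ready={B,D} → run D
t=11: ready={B,D} → run D
t=12: ready={B,D} → run D
t=13: ready={B,D} → run D
t=14: ready={B,D} → run D
t=15: ready={B} → run B
t=16: ready={B} → run B
t=17: (idle)
t=18: (idle)
t=19: (idle)

context switches = 4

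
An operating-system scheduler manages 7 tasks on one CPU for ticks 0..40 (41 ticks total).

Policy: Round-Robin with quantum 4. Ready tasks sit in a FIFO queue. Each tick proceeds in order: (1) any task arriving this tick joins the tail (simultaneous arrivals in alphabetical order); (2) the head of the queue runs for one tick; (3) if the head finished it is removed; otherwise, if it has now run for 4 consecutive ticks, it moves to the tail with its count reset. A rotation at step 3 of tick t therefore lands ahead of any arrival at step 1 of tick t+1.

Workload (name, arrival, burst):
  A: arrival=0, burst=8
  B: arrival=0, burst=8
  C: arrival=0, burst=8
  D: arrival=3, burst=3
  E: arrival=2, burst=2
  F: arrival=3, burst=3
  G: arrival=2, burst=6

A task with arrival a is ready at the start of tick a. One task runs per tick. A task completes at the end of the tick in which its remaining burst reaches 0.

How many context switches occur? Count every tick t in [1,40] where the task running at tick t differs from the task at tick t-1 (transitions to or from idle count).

context switches = 11

t=0: queue=[A,B,C] q_used=0 → run A
t=1: queue=[A,B,C] q_used=1 → run A
t=2: queue=[A,B,C,E,G] q_used=2 → run A
t=3: queue=[A,B,C,E,G,D,F] q_used=3 → run A
t=4: queue=[B,C,E,G,D,F,A] q_used=0 → run B
t=5: queue=[B,C,E,G,D,F,A] q_used=1 → run B
t=6: queue=[B,C,E,G,D,F,A] q_used=2 → run B
t=7: queue=[B,C,E,G,D,F,A] q_used=3 → run B
t=8: queue=[C,E,G,D,F,A,B] q_used=0 → run C
t=9: queue=[C,E,G,D,F,A,B] q_used=1 → run C
t=10: queue=[C,E,G,D,F,A,B] q_used=2 → run C
t=11: queue=[C,E,G,D,F,A,B] q_used=3 → run C
t=12: queue=[E,G,D,F,A,B,C] q_used=0 → run E
t=13: queue=[E,G,D,F,A,B,C] q_used=1 → run E
t=14: queue=[G,D,F,A,B,C] q_used=0 → run G
t=15: queue=[G,D,F,A,B,C] q_used=1 → run G
t=16: queue=[G,D,F,A,B,C] q_used=2 → run G
t=17: queue=[G,D,F,A,B,C] q_used=3 → run G
t=18: queue=[D,F,A,B,C,G] q_used=0 → run D
t=19: queue=[D,F,A,B,C,G] q_used=1 → run D
t=20: queue=[D,F,A,B,C,G] q_used=2 → run D
t=21: queue=[F,A,B,C,G] q_used=0 → run F
t=22: queue=[F,A,B,C,G] q_used=1 → run F
t=23: queue=[F,A,B,C,G] q_used=2 → run F
t=24: queue=[A,B,C,G] q_used=0 → run A
t=25: queue=[A,B,C,G] q_used=1 → run A
t=26: queue=[A,B,C,G] q_used=2 → run A
t=27: queue=[A,B,C,G] q_used=3 → run A
t=28: queue=[B,C,G] q_used=0 → run B
t=29: queue=[B,C,G] q_used=1 → run B
t=30: queue=[B,C,G] q_used=2 → run B
t=31: queue=[B,C,G] q_used=3 → run B
t=32: queue=[C,G] q_used=0 → run C
t=33: queue=[C,G] q_used=1 → run C
t=34: queue=[C,G] q_used=2 → run C
t=35: queue=[C,G] q_used=3 → run C
t=36: queue=[G] q_used=0 → run G
t=37: queue=[G] q_used=1 → run G
t=38: (idle)
t=39: (idle)
t=40: (idle)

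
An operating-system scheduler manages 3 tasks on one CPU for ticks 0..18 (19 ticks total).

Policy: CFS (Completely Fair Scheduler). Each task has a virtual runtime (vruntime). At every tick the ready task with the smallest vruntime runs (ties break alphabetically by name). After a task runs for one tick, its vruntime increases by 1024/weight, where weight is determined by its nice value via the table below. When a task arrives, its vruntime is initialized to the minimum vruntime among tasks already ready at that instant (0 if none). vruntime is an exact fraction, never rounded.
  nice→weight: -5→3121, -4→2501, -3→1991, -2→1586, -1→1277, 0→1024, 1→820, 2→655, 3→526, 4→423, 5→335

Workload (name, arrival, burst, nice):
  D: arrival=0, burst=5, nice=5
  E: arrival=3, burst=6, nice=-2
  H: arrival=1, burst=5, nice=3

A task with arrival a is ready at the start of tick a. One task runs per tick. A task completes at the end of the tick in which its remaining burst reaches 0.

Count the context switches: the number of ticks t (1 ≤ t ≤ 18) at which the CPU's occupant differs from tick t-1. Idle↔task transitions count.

t=0: vr[D=0] → run D
t=1: vr[D=1024/335 H=1024/335] → run D
t=2: vr[D=2048/335 H=1024/335] → run H
t=3: vr[D=2048/335 E=440832/88105 H=440832/88105] → run E
t=4: vr[D=2048/335 E=394689536/69867265 H=440832/88105] → run H
t=5: vr[D=2048/335 E=394689536/69867265 H=612352/88105] → run E
t=6: vr[D=2048/335 E=439799296/69867265 H=612352/88105] → run D
t=7: vr[D=3072/335 E=439799296/69867265 H=612352/88105] → run E
t=8: vr[D=3072/335 E=484909056/69867265 H=612352/88105] → run E
t=9: vr[D=3072/335 E=530018816/69867265 H=612352/88105] → run H
t=10: vr[D=3072/335 E=530018816/69867265 H=783872/88105] → run E
t=11: vr[D=3072/335 E=575128576/69867265 H=783872/88105] → run E
t=12: vr[D=3072/335 H=783872/88105] → run H
t=13: vr[D=3072/335 H=955392/88105] → run D
t=14: vr[D=4096/335 H=955392/88105] → run H
t=15: vr[D=4096/335] → run D
t=16: (idle)
t=17: (idle)
t=18: (idle)

context switches = 13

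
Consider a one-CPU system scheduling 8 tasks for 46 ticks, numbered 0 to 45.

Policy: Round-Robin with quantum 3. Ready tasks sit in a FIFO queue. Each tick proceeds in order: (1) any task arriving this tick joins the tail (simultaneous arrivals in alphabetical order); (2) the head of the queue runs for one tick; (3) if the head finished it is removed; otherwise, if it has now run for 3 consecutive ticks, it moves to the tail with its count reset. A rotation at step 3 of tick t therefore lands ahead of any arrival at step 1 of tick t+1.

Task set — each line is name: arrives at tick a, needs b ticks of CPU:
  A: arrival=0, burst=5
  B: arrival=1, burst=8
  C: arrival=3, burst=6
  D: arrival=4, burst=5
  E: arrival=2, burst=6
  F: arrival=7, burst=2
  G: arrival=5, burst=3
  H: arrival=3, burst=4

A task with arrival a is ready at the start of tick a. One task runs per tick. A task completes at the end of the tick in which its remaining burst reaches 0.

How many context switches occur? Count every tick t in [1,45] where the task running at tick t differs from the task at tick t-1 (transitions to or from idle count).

t=0: queue=[A] q_used=0 → run A
t=1: queue=[A,B] q_used=1 → run A
t=2: queue=[A,B,E] q_used=2 → run A
t=3: queue=[B,E,A,C,H] q_used=0 → run B
t=4: queue=[B,E,A,C,H,D] q_used=1 → run B
t=5: queue=[B,E,A,C,H,D,G] q_used=2 → run B
t=6: queue=[E,A,C,H,D,G,B] q_used=0 → run E
t=7: queue=[E,A,C,H,D,G,B,F] q_used=1 → run E
t=8: queue=[E,A,C,H,D,G,B,F] q_used=2 → run E
t=9: queue=[A,C,H,D,G,B,F,E] q_used=0 → run A
t=10: queue=[A,C,H,D,G,B,F,E] q_used=1 → run A
t=11: queue=[C,H,D,G,B,F,E] q_used=0 → run C
t=12: queue=[C,H,D,G,B,F,E] q_used=1 → run C
t=13: queue=[C,H,D,G,B,F,E] q_used=2 → run C
t=14: queue=[H,D,G,B,F,E,C] q_used=0 → run H
t=15: queue=[H,D,G,B,F,E,C] q_used=1 → run H
t=16: queue=[H,D,G,B,F,E,C] q_used=2 → run H
t=17: queue=[D,G,B,F,E,C,H] q_used=0 → run D
t=18: queue=[D,G,B,F,E,C,H] q_used=1 → run D
t=19: queue=[D,G,B,F,E,C,H] q_used=2 → run D
t=20: queue=[G,B,F,E,C,H,D] q_used=0 → run G
t=21: queue=[G,B,F,E,C,H,D] q_used=1 → run G
t=22: queue=[G,B,F,E,C,H,D] q_used=2 → run G
t=23: queue=[B,F,E,C,H,D] q_used=0 → run B
t=24: queue=[B,F,E,C,H,D] q_used=1 → run B
t=25: queue=[B,F,E,C,H,D] q_used=2 → run B
t=26: queue=[F,E,C,H,D,B] q_used=0 → run F
t=27: queue=[F,E,C,H,D,B] q_used=1 → run F
t=28: queue=[E,C,H,D,B] q_used=0 → run E
t=29: queue=[E,C,H,D,B] q_used=1 → run E
t=30: queue=[E,C,H,D,B] q_used=2 → run E
t=31: queue=[C,H,D,B] q_used=0 → run C
t=32: queue=[C,H,D,B] q_used=1 → run C
t=33: queue=[C,H,D,B] q_used=2 → run C
t=34: queue=[H,D,B] q_used=0 → run H
t=35: queue=[D,B] q_used=0 → run D
t=36: queue=[D,B] q_used=1 → run D
t=37: queue=[B] q_used=0 → run B
t=38: queue=[B] q_used=1 → run B
t=39: (idle)
t=40: (idle)
t=41: (idle)
t=42: (idle)
t=43: (idle)
t=44: (idle)
t=45: (idle)

context switches = 15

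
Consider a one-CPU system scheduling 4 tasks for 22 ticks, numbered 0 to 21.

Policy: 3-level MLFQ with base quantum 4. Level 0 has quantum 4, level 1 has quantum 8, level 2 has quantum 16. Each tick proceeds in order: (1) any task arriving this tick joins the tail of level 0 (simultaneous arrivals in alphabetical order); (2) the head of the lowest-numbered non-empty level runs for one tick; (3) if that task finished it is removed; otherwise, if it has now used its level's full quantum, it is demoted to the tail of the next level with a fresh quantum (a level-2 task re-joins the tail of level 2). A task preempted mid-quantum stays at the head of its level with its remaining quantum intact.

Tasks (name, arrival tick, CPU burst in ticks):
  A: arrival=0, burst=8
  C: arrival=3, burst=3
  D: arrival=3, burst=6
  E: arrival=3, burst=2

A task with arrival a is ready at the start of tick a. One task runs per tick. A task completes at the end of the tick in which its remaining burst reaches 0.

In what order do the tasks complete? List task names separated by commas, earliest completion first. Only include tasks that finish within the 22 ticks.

completion order = C, E, A, D

t=0: L0/L1/L2 = A/-/- → run A
t=1: L0/L1/L2 = A/-/- → run A
t=2: L0/L1/L2 = A/-/- → run A
t=3: L0/L1/L2 = ACDE/-/- → run A
t=4: L0/L1/L2 = CDE/A/- → run C
t=5: L0/L1/L2 = CDE/A/- → run C
t=6: L0/L1/L2 = CDE/A/- → run C
t=7: L0/L1/L2 = DE/A/- → run D
t=8: L0/L1/L2 = DE/A/- → run D
t=9: L0/L1/L2 = DE/A/- → run D
t=10: L0/L1/L2 = DE/A/- → run D
t=11: L0/L1/L2 = E/AD/- → run E
t=12: L0/L1/L2 = E/AD/- → run E
t=13: L0/L1/L2 = -/AD/- → run A
t=14: L0/L1/L2 = -/AD/- → run A
t=15: L0/L1/L2 = -/AD/- → run A
t=16: L0/L1/L2 = -/AD/- → run A
t=17: L0/L1/L2 = -/D/- → run D
t=18: L0/L1/L2 = -/D/- → run D
t=19: (idle)
t=20: (idle)
t=21: (idle)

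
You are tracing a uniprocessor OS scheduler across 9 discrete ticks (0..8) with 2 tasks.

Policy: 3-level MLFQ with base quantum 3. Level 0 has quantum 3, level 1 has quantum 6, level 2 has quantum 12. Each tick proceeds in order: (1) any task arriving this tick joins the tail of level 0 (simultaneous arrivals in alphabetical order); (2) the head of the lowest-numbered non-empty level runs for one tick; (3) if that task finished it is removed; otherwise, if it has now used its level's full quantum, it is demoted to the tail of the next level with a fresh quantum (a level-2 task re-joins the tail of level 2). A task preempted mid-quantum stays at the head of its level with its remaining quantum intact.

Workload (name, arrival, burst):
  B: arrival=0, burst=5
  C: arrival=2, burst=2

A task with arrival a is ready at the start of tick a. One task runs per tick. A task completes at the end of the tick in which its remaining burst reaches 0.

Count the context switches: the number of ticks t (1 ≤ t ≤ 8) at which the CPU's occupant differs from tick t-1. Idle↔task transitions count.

context switches = 3

t=0: L0/L1/L2 = B/-/- → run B
t=1: L0/L1/L2 = B/-/- → run B
t=2: L0/L1/L2 = BC/-/- → run B
t=3: L0/L1/L2 = C/B/- → run C
t=4: L0/L1/L2 = C/B/- → run C
t=5: L0/L1/L2 = -/B/- → run B
t=6: L0/L1/L2 = -/B/- → run B
t=7: (idle)
t=8: (idle)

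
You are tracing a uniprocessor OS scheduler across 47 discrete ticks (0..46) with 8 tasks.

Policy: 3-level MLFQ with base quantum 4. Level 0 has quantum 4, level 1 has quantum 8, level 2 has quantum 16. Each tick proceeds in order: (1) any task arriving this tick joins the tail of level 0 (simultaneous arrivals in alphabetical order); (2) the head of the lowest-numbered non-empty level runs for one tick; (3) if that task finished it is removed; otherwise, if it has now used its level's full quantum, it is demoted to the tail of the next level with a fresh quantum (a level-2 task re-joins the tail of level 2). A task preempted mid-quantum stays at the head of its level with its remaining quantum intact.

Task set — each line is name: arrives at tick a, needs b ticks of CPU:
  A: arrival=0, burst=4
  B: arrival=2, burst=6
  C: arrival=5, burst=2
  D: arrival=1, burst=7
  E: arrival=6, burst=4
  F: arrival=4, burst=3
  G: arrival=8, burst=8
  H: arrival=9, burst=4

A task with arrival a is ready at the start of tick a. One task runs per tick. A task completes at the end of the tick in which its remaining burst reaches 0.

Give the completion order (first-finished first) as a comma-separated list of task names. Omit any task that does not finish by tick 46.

completion order = A, F, C, E, H, D, B, G

t=0: L0/L1/L2 = A/-/- → run A
t=1: L0/L1/L2 = AD/-/- → run A
t=2: L0/L1/L2 = ADB/-/- → run A
t=3: L0/L1/L2 = ADB/-/- → run A
t=4: L0/L1/L2 = DBF/-/- → run D
t=5: L0/L1/L2 = DBFC/-/- → run D
t=6: L0/L1/L2 = DBFCE/-/- → run D
t=7: L0/L1/L2 = DBFCE/-/- → run D
t=8: L0/L1/L2 = BFCEG/D/- → run B
t=9: L0/L1/L2 = BFCEGH/D/- → run B
t=10: L0/L1/L2 = BFCEGH/D/- → run B
t=11: L0/L1/L2 = BFCEGH/D/- → run B
t=12: L0/L1/L2 = FCEGH/DB/- → run F
t=13: L0/L1/L2 = FCEGH/DB/- → run F
t=14: L0/L1/L2 = FCEGH/DB/- → run F
t=15: L0/L1/L2 = CEGH/DB/- → run C
t=16: L0/L1/L2 = CEGH/DB/- → run C
t=17: L0/L1/L2 = EGH/DB/- → run E
t=18: L0/L1/L2 = EGH/DB/- → run E
t=19: L0/L1/L2 = EGH/DB/- → run E
t=20: L0/L1/L2 = EGH/DB/- → run E
t=21: L0/L1/L2 = GH/DB/- → run G
t=22: L0/L1/L2 = GH/DB/- → run G
t=23: L0/L1/L2 = GH/DB/- → run G
t=24: L0/L1/L2 = GH/DB/- → run G
t=25: L0/L1/L2 = H/DBG/- → run H
t=26: L0/L1/L2 = H/DBG/- → run H
t=27: L0/L1/L2 = H/DBG/- → run H
t=28: L0/L1/L2 = H/DBG/- → run H
t=29: L0/L1/L2 = -/DBG/- → run D
t=30: L0/L1/L2 = -/DBG/- → run D
t=31: L0/L1/L2 = -/DBG/- → run D
t=32: L0/L1/L2 = -/BG/- → run B
t=33: L0/L1/L2 = -/BG/- → run B
t=34: L0/L1/L2 = -/G/- → run G
t=35: L0/L1/L2 = -/G/- → run G
t=36: L0/L1/L2 = -/G/- → run G
t=37: L0/L1/L2 = -/G/- → run G
t=38: (idle)
t=39: (idle)
t=40: (idle)
t=41: (idle)
t=42: (idle)
t=43: (idle)
t=44: (idle)
t=45: (idle)
t=46: (idle)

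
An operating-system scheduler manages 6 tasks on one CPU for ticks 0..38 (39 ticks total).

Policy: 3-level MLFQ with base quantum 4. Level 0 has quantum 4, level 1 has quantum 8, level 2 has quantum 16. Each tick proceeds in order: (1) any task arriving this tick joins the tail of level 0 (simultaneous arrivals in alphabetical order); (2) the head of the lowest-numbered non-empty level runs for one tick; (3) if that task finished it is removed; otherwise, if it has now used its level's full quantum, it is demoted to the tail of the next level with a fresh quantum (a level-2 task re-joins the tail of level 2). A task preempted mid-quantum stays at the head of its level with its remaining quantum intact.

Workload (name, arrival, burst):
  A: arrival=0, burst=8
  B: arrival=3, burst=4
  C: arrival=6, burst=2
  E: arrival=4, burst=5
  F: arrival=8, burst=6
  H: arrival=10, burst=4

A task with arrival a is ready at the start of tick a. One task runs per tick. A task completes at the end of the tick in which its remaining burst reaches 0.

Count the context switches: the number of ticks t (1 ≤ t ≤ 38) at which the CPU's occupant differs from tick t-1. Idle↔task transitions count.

t=0: L0/L1/L2 = A/-/- → run A
t=1: L0/L1/L2 = A/-/- → run A
t=2: L0/L1/L2 = A/-/- → run A
t=3: L0/L1/L2 = AB/-/- → run A
t=4: L0/L1/L2 = BE/A/- → run B
t=5: L0/L1/L2 = BE/A/- → run B
t=6: L0/L1/L2 = BEC/A/- → run B
t=7: L0/L1/L2 = BEC/A/- → run B
t=8: L0/L1/L2 = ECF/A/- → run E
t=9: L0/L1/L2 = ECF/A/- → run E
t=10: L0/L1/L2 = ECFH/A/- → run E
t=11: L0/L1/L2 = ECFH/A/- → run E
t=12: L0/L1/L2 = CFH/AE/- → run C
t=13: L0/L1/L2 = CFH/AE/- → run C
t=14: L0/L1/L2 = FH/AE/- → run F
t=15: L0/L1/L2 = FH/AE/- → run F
t=16: L0/L1/L2 = FH/AE/- → run F
t=17: L0/L1/L2 = FH/AE/- → run F
t=18: L0/L1/L2 = H/AEF/- → run H
t=19: L0/L1/L2 = H/AEF/- → run H
t=20: L0/L1/L2 = H/AEF/- → run H
t=21: L0/L1/L2 = H/AEF/- → run H
t=22: L0/L1/L2 = -/AEF/- → run A
t=23: L0/L1/L2 = -/AEF/- → run A
t=24: L0/L1/L2 = -/AEF/- → run A
t=25: L0/L1/L2 = -/AEF/- → run A
t=26: L0/L1/L2 = -/EF/- → run E
t=27: L0/L1/L2 = -/F/- → run F
t=28: L0/L1/L2 = -/F/- → run F
t=29: (idle)
t=30: (idle)
t=31: (idle)
t=32: (idle)
t=33: (idle)
t=34: (idle)
t=35: (idle)
t=36: (idle)
t=37: (idle)
t=38: (idle)

context switches = 9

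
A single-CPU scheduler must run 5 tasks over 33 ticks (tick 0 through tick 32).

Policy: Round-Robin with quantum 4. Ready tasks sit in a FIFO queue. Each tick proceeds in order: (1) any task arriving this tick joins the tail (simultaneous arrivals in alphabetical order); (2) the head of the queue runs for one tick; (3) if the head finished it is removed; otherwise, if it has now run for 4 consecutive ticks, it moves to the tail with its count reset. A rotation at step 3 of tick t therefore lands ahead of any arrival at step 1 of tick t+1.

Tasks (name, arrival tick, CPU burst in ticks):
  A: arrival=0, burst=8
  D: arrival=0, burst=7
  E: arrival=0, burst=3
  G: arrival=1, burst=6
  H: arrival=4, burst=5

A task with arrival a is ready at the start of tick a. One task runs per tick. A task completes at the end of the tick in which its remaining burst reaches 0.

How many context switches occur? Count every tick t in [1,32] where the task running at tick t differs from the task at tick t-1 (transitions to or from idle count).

t=0: queue=[A,D,E] q_used=0 → run A
t=1: queue=[A,D,E,G] q_used=1 → run A
t=2: queue=[A,D,E,G] q_used=2 → run A
t=3: queue=[A,D,E,G] q_used=3 → run A
t=4: queue=[D,E,G,A,H] q_used=0 → run D
t=5: queue=[D,E,G,A,H] q_used=1 → run D
t=6: queue=[D,E,G,A,H] q_used=2 → run D
t=7: queue=[D,E,G,A,H] q_used=3 → run D
t=8: queue=[E,G,A,H,D] q_used=0 → run E
t=9: queue=[E,G,A,H,D] q_used=1 → run E
t=10: queue=[E,G,A,H,D] q_used=2 → run E
t=11: queue=[G,A,H,D] q_used=0 → run G
t=12: queue=[G,A,H,D] q_used=1 → run G
t=13: queue=[G,A,H,D] q_used=2 → run G
t=14: queue=[G,A,H,D] q_used=3 → run G
t=15: queue=[A,H,D,G] q_used=0 → run A
t=16: queue=[A,H,D,G] q_used=1 → run A
t=17: queue=[A,H,D,G] q_used=2 → run A
t=18: queue=[A,H,D,G] q_used=3 → run A
t=19: queue=[H,D,G] q_used=0 → run H
t=20: queue=[H,D,G] q_used=1 → run H
t=21: queue=[H,D,G] q_used=2 → run H
t=22: queue=[H,D,G] q_used=3 → run H
t=23: queue=[D,G,H] q_used=0 → run D
t=24: queue=[D,G,H] q_used=1 → run D
t=25: queue=[D,G,H] q_used=2 → run D
t=26: queue=[G,H] q_used=0 → run G
t=27: queue=[G,H] q_used=1 → run G
t=28: queue=[H] q_used=0 → run H
t=29: (idle)
t=30: (idle)
t=31: (idle)
t=32: (idle)

context switches = 9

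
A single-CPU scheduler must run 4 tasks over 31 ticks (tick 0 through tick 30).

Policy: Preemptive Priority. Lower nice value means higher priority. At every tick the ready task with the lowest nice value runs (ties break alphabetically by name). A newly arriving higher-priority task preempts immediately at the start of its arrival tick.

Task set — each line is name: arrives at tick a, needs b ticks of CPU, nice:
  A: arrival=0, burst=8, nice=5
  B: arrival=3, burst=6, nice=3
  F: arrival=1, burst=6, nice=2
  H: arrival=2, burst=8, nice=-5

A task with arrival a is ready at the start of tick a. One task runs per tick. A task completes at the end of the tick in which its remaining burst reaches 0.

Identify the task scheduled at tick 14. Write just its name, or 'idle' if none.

running at tick 14 = F

t=0: ready={A} → run A
t=1: ready={A,F} → run F
t=2: ready={A,F,H} → run H
t=3: ready={A,B,F,H} → run H
t=4: ready={A,B,F,H} → run H
t=5: ready={A,B,F,H} → run H
t=6: ready={A,B,F,H} → run H
t=7: ready={A,B,F,H} → run H
t=8: ready={A,B,F,H} → run H
t=9: ready={A,B,F,H} → run H
t=10: ready={A,B,F} → run F
t=11: ready={A,B,F} → run F
t=12: ready={A,B,F} → run F
t=13: ready={A,B,F} → run F
t=14: ready={A,B,F} → run F
t=15: ready={A,B} → run B
t=16: ready={A,B} → run B
t=17: ready={A,B} → run B
t=18: ready={A,B} → run B
t=19: ready={A,B} → run B
t=20: ready={A,B} → run B
t=21: ready={A} → run A
t=22: ready={A} → run A
t=23: ready={A} → run A
t=24: ready={A} → run A
t=25: ready={A} → run A
t=26: ready={A} → run A
t=27: ready={A} → run A
t=28: (idle)
t=29: (idle)
t=30: (idle)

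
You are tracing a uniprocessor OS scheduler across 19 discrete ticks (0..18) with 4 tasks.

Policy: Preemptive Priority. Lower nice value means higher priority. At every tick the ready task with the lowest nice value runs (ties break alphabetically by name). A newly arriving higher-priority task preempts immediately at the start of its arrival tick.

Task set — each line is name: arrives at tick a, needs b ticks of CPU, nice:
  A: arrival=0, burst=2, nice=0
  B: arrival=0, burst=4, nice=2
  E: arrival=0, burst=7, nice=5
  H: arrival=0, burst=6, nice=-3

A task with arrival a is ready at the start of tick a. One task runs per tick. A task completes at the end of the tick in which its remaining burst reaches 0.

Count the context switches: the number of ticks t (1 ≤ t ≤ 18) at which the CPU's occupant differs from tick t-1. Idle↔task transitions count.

t=0: ready={A,B,E,H} → run H
t=1: ready={A,B,E,H} → run H
t=2: ready={A,B,E,H} → run H
t=3: ready={A,B,E,H} → run H
t=4: ready={A,B,E,H} → run H
t=5: ready={A,B,E,H} → run H
t=6: ready={A,B,E} → run A
t=7: ready={A,B,E} → run A
t=8: ready={B,E} → run B
t=9: ready={B,E} → run B
t=10: ready={B,E} → run B
t=11: ready={B,E} → run B
t=12: ready={E} → run E
t=13: ready={E} → run E
t=14: ready={E} → run E
t=15: ready={E} → run E
t=16: ready={E} → run E
t=17: ready={E} → run E
t=18: ready={E} → run E

context switches = 3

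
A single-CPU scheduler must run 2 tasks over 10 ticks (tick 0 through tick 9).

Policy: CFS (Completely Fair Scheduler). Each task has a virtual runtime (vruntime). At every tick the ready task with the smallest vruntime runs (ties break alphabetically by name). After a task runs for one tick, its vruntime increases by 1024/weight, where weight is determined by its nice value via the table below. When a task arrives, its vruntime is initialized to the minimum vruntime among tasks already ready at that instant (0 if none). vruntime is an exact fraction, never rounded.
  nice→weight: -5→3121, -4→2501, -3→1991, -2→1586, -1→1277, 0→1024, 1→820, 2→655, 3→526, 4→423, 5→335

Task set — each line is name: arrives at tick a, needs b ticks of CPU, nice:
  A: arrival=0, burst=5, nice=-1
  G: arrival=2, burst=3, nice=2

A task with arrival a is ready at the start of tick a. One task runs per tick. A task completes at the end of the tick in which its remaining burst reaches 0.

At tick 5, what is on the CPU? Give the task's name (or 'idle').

t=0: vr[A=0] → run A
t=1: vr[A=1024/1277] → run A
t=2: vr[A=2048/1277 G=2048/1277] → run A
t=3: vr[A=3072/1277 G=2048/1277] → run G
t=4: vr[A=3072/1277 G=2649088/836435] → run A
t=5: vr[A=4096/1277 G=2649088/836435] → run G
t=6: vr[A=4096/1277 G=3956736/836435] → run A
t=7: vr[G=3956736/836435] → run G
t=8: (idle)
t=9: (idle)

running at tick 5 = G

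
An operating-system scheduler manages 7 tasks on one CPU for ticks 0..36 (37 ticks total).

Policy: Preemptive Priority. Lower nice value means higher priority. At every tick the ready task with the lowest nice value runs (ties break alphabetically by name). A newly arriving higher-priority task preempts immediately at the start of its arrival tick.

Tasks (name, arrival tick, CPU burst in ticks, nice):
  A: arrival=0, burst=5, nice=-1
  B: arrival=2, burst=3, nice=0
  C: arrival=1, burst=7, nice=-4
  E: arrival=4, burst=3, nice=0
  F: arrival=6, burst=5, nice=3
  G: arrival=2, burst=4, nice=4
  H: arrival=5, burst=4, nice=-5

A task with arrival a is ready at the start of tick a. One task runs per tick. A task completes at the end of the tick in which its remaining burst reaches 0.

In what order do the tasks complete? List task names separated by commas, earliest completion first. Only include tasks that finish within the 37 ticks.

t=0: ready={A} → run A
t=1: ready={A,C} → run C
t=2: ready={A,B,C,G} → run C
t=3: ready={A,B,C,G} → run C
t=4: ready={A,B,C,E,G} → run C
t=5: ready={A,B,C,E,G,H} → run H
t=6: ready={A,B,C,E,F,G,H} → run H
t=7: ready={A,B,C,E,F,G,H} → run H
t=8: ready={A,B,C,E,F,G,H} → run H
t=9: ready={A,B,C,E,F,G} → run C
t=10: ready={A,B,C,E,F,G} → run C
t=11: ready={A,B,C,E,F,G} → run C
t=12: ready={A,B,E,F,G} → run A
t=13: ready={A,B,E,F,G} → run A
t=14: ready={A,B,E,F,G} → run A
t=15: ready={A,B,E,F,G} → run A
t=16: ready={B,E,F,G} → run B
t=17: ready={B,E,F,G} → run B
t=18: ready={B,E,F,G} → run B
t=19: ready={E,F,G} → run E
t=20: ready={E,F,G} → run E
t=21: ready={E,F,G} → run E
t=22: ready={F,G} → run F
t=23: ready={F,G} → run F
t=24: ready={F,G} → run F
t=25: ready={F,G} → run F
t=26: ready={F,G} → run F
t=27: ready={G} → run G
t=28: ready={G} → run G
t=29: ready={G} → run G
t=30: ready={G} → run G
t=31: (idle)
t=32: (idle)
t=33: (idle)
t=34: (idle)
t=35: (idle)
t=36: (idle)

completion order = H, C, A, B, E, F, G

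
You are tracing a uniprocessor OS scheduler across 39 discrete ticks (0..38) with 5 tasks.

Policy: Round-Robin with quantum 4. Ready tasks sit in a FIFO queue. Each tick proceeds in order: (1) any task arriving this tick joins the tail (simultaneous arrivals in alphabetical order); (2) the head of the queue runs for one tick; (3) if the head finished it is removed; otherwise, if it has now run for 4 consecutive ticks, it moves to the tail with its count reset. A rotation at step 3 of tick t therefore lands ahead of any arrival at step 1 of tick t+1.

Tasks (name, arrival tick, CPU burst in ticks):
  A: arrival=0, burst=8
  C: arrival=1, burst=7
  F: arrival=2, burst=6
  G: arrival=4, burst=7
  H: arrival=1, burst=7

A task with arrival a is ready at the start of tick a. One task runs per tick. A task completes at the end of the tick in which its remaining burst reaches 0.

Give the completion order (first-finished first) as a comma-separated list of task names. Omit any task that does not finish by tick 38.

completion order = A, C, H, F, G

t=0: queue=[A] q_used=0 → run A
t=1: queue=[A,C,H] q_used=1 → run A
t=2: queue=[A,C,H,F] q_used=2 → run A
t=3: queue=[A,C,H,F] q_used=3 → run A
t=4: queue=[C,H,F,A,G] q_used=0 → run C
t=5: queue=[C,H,F,A,G] q_used=1 → run C
t=6: queue=[C,H,F,A,G] q_used=2 → run C
t=7: queue=[C,H,F,A,G] q_used=3 → run C
t=8: queue=[H,F,A,G,C] q_used=0 → run H
t=9: queue=[H,F,A,G,C] q_used=1 → run H
t=10: queue=[H,F,A,G,C] q_used=2 → run H
t=11: queue=[H,F,A,G,C] q_used=3 → run H
t=12: queue=[F,A,G,C,H] q_used=0 → run F
t=13: queue=[F,A,G,C,H] q_used=1 → run F
t=14: queue=[F,A,G,C,H] q_used=2 → run F
t=15: queue=[F,A,G,C,H] q_used=3 → run F
t=16: queue=[A,G,C,H,F] q_used=0 → run A
t=17: queue=[A,G,C,H,F] q_used=1 → run A
t=18: queue=[A,G,C,H,F] q_used=2 → run A
t=19: queue=[A,G,C,H,F] q_used=3 → run A
t=20: queue=[G,C,H,F] q_used=0 → run G
t=21: queue=[G,C,H,F] q_used=1 → run G
t=22: queue=[G,C,H,F] q_used=2 → run G
t=23: queue=[G,C,H,F] q_used=3 → run G
t=24: queue=[C,H,F,G] q_used=0 → run C
t=25: queue=[C,H,F,G] q_used=1 → run C
t=26: queue=[C,H,F,G] q_used=2 → run C
t=27: queue=[H,F,G] q_used=0 → run H
t=28: queue=[H,F,G] q_used=1 → run H
t=29: queue=[H,F,G] q_used=2 → run H
t=30: queue=[F,G] q_used=0 → run F
t=31: queue=[F,G] q_used=1 → run F
t=32: queue=[G] q_used=0 → run G
t=33: queue=[G] q_used=1 → run G
t=34: queue=[G] q_used=2 → run G
t=35: (idle)
t=36: (idle)
t=37: (idle)
t=38: (idle)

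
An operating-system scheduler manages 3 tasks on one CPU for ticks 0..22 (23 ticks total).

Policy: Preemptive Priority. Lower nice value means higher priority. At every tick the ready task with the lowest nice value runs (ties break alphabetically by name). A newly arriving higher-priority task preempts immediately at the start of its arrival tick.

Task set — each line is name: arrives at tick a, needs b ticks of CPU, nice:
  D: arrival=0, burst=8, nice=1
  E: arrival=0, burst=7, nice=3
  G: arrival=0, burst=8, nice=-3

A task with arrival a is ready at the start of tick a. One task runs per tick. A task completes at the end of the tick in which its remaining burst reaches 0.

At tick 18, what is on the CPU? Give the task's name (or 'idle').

t=0: ready={D,E,G} → run G
t=1: ready={D,E,G} → run G
t=2: ready={D,E,G} → run G
t=3: ready={D,E,G} → run G
t=4: ready={D,E,G} → run G
t=5: ready={D,E,G} → run G
t=6: ready={D,E,G} → run G
t=7: ready={D,E,G} → run G
t=8: ready={D,E} → run D
t=9: ready={D,E} → run D
t=10: ready={D,E} → run D
t=11: ready={D,E} → run D
t=12: ready={D,E} → run D
t=13: ready={D,E} → run D
t=14: ready={D,E} → run D
t=15: ready={D,E} → run D
t=16: ready={E} → run E
t=17: ready={E} → run E
t=18: ready={E} → run E
t=19: ready={E} → run E
t=20: ready={E} → run E
t=21: ready={E} → run E
t=22: ready={E} → run E

running at tick 18 = E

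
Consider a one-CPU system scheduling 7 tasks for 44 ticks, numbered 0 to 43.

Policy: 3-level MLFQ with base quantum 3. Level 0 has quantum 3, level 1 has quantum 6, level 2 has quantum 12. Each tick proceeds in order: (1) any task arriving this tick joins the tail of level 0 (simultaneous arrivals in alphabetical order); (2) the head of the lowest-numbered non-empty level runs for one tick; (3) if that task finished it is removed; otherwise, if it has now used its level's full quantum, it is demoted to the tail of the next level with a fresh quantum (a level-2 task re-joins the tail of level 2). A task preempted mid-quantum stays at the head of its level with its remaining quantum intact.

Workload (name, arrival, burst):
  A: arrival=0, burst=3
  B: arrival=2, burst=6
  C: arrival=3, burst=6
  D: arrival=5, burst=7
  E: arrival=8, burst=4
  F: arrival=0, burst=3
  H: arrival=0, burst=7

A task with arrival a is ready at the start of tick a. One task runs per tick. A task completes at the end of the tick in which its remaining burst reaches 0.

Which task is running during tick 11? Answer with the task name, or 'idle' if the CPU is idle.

t=0: L0/L1/L2 = AFH/-/- → run A
t=1: L0/L1/L2 = AFH/-/- → run A
t=2: L0/L1/L2 = AFHB/-/- → run A
t=3: L0/L1/L2 = FHBC/-/- → run F
t=4: L0/L1/L2 = FHBC/-/- → run F
t=5: L0/L1/L2 = FHBCD/-/- → run F
t=6: L0/L1/L2 = HBCD/-/- → run H
t=7: L0/L1/L2 = HBCD/-/- → run H
t=8: L0/L1/L2 = HBCDE/-/- → run H
t=9: L0/L1/L2 = BCDE/H/- → run B
t=10: L0/L1/L2 = BCDE/H/- → run B
t=11: L0/L1/L2 = BCDE/H/- → run B
t=12: L0/L1/L2 = CDE/HB/- → run C
t=13: L0/L1/L2 = CDE/HB/- → run C
t=14: L0/L1/L2 = CDE/HB/- → run C
t=15: L0/L1/L2 = DE/HBC/- → run D
t=16: L0/L1/L2 = DE/HBC/- → run D
t=17: L0/L1/L2 = DE/HBC/- → run D
t=18: L0/L1/L2 = E/HBCD/- → run E
t=19: L0/L1/L2 = E/HBCD/- → run E
t=20: L0/L1/L2 = E/HBCD/- → run E
t=21: L0/L1/L2 = -/HBCDE/- → run H
t=22: L0/L1/L2 = -/HBCDE/- → run H
t=23: L0/L1/L2 = -/HBCDE/- → run H
t=24: L0/L1/L2 = -/HBCDE/- → run H
t=25: L0/L1/L2 = -/BCDE/- → run B
t=26: L0/L1/L2 = -/BCDE/- → run B
t=27: L0/L1/L2 = -/BCDE/- → run B
t=28: L0/L1/L2 = -/CDE/- → run C
t=29: L0/L1/L2 = -/CDE/- → run C
t=30: L0/L1/L2 = -/CDE/- → run C
t=31: L0/L1/L2 = -/DE/- → run D
t=32: L0/L1/L2 = -/DE/- → run D
t=33: L0/L1/L2 = -/DE/- → run D
t=34: L0/L1/L2 = -/DE/- → run D
t=35: L0/L1/L2 = -/E/- → run E
t=36: (idle)
t=37: (idle)
t=38: (idle)
t=39: (idle)
t=40: (idle)
t=41: (idle)
t=42: (idle)
t=43: (idle)

running at tick 11 = B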